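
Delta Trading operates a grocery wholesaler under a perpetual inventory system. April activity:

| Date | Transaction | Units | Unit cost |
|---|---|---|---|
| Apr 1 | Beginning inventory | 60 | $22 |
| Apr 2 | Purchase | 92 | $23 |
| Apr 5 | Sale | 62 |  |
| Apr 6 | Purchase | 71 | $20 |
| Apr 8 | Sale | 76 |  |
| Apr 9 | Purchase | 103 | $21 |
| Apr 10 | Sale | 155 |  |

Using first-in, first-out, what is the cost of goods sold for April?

COGS = $6,326

Apr 5, 62 sold [FIFO — oldest first]: 60 @ $22 + 2 @ $23 = $1,366
Apr 8, 76 sold [FIFO — oldest first]: 76 @ $23 = $1,748
Apr 10, 155 sold [FIFO — oldest first]: 14 @ $23 + 71 @ $20 + 70 @ $21 = $3,212
Total COGS = $1,366 + $1,748 + $3,212 = $6,326
Ending inventory: 33 @ $21 = $693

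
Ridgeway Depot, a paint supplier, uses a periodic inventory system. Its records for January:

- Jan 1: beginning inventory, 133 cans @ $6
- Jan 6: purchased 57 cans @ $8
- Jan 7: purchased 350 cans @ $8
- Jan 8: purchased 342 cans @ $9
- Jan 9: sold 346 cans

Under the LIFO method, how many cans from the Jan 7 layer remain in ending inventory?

346

Jan 9, 346 sold [LIFO — newest first]: 342 @ $9 + 4 @ $8 = $3,110
Ending inventory: 133 @ $6 + 57 @ $8 + 346 @ $8 = $4,022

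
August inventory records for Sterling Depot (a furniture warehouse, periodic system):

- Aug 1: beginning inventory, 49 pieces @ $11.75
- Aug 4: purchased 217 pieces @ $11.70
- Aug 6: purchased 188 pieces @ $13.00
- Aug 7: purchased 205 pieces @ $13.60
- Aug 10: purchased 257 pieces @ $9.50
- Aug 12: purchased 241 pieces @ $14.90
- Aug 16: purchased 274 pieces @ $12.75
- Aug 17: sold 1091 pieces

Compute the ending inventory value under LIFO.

Ending inventory = $4,076.65

Aug 17, 1091 sold [LIFO — newest first]: 274 @ $12.75 + 241 @ $14.90 + 257 @ $9.50 + 205 @ $13.60 + 114 @ $13.00 = $13,795.90
Ending inventory: 49 @ $11.75 + 217 @ $11.70 + 74 @ $13.00 = $4,076.65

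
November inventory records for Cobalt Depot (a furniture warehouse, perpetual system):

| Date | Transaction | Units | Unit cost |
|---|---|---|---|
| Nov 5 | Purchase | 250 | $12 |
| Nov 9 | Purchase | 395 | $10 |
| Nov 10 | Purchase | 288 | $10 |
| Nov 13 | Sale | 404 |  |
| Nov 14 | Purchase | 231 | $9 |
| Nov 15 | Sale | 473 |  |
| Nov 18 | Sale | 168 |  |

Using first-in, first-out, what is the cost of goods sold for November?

Nov 13, 404 sold [FIFO — oldest first]: 250 @ $12 + 154 @ $10 = $4,540
Nov 15, 473 sold [FIFO — oldest first]: 241 @ $10 + 232 @ $10 = $4,730
Nov 18, 168 sold [FIFO — oldest first]: 56 @ $10 + 112 @ $9 = $1,568
Total COGS = $4,540 + $4,730 + $1,568 = $10,838
Ending inventory: 119 @ $9 = $1,071

COGS = $10,838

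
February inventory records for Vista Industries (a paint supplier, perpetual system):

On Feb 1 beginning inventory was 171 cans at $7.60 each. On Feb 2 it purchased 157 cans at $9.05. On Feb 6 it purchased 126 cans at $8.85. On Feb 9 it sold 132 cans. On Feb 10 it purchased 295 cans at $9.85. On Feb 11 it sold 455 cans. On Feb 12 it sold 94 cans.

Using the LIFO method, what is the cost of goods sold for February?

Feb 9, 132 sold [LIFO — newest first]: 126 @ $8.85 + 6 @ $9.05 = $1,169.40
Feb 11, 455 sold [LIFO — newest first]: 295 @ $9.85 + 151 @ $9.05 + 9 @ $7.60 = $4,340.70
Feb 12, 94 sold [LIFO — newest first]: 94 @ $7.60 = $714.40
Total COGS = $1,169.40 + $4,340.70 + $714.40 = $6,224.50
Ending inventory: 68 @ $7.60 = $516.80
Check: goods available $6,741.30 = COGS $6,224.50 + ending $516.80

COGS = $6,224.50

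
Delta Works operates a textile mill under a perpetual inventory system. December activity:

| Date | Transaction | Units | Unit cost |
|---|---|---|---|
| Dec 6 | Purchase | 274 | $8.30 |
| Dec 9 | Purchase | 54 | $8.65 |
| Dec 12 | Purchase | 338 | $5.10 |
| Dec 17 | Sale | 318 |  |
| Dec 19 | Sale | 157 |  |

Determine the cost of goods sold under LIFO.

COGS = $2,879.80

Dec 17, 318 sold [LIFO — newest first]: 318 @ $5.10 = $1,621.80
Dec 19, 157 sold [LIFO — newest first]: 20 @ $5.10 + 54 @ $8.65 + 83 @ $8.30 = $1,258.00
Total COGS = $1,621.80 + $1,258.00 = $2,879.80
Ending inventory: 191 @ $8.30 = $1,585.30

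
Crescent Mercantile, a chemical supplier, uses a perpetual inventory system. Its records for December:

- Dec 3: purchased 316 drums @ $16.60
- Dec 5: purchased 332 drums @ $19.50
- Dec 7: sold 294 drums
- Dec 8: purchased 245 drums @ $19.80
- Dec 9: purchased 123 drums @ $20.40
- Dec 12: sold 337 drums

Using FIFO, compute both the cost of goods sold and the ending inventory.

Dec 7, 294 sold [FIFO — oldest first]: 294 @ $16.60 = $4,880.40
Dec 12, 337 sold [FIFO — oldest first]: 22 @ $16.60 + 315 @ $19.50 = $6,507.70
Total COGS = $4,880.40 + $6,507.70 = $11,388.10
Ending inventory: 17 @ $19.50 + 245 @ $19.80 + 123 @ $20.40 = $7,691.70

COGS = $11,388.10; ending inventory = $7,691.70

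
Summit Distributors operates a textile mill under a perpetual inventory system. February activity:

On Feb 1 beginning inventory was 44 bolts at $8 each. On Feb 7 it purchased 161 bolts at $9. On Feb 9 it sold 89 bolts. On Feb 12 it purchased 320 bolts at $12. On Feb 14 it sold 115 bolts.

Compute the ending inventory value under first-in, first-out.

Ending inventory = $3,849

Feb 9, 89 sold [FIFO — oldest first]: 44 @ $8 + 45 @ $9 = $757
Feb 14, 115 sold [FIFO — oldest first]: 115 @ $9 = $1,035
Total COGS = $757 + $1,035 = $1,792
Ending inventory: 1 @ $9 + 320 @ $12 = $3,849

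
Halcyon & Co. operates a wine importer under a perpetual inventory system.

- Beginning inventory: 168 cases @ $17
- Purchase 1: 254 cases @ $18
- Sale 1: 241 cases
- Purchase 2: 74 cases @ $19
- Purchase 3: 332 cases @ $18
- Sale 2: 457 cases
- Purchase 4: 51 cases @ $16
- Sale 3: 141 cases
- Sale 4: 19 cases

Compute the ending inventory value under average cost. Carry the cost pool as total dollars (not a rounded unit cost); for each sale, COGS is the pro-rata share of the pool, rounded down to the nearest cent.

Ending inventory = $366.22

After Beginning: 168 on hand, pool $2,856.00 (≈ $17.0000 each)
After Purchase 1: 422 on hand, pool $7,428.00 (≈ $17.6019 each)
Sale 1, sell 241: 241/422 × $7,428.00 → $4,242.05
After Purchase 2: 255 on hand, pool $4,591.95 (≈ $18.0076 each)
After Purchase 3: 587 on hand, pool $10,567.95 (≈ $18.0033 each)
Sale 2, sell 457: 457/587 × $10,567.95 → $8,227.51
After Purchase 4: 181 on hand, pool $3,156.44 (≈ $17.4389 each)
Sale 3, sell 141: 141/181 × $3,156.44 → $2,458.88
Sale 4, sell 19: 19/40 × $697.56 → $331.34
Total COGS = $4,242.05 + $8,227.51 + $2,458.88 + $331.34 = $15,259.78
Ending inventory (cost pool remaining) = $366.22
Check: goods available $15,626.00 = COGS $15,259.78 + ending $366.22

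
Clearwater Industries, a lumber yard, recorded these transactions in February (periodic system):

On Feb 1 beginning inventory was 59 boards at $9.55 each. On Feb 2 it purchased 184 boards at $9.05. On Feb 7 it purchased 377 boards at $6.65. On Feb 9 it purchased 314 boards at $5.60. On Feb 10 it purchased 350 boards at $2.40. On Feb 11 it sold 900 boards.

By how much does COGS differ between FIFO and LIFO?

$2,135.90

FIFO COGS: 59 @ $9.55 + 184 @ $9.05 + 377 @ $6.65 + 280 @ $5.60 = $6,303.70
LIFO COGS: 350 @ $2.40 + 314 @ $5.60 + 236 @ $6.65 = $4,167.80
Difference = |$6,303.70 − $4,167.80| = $2,135.90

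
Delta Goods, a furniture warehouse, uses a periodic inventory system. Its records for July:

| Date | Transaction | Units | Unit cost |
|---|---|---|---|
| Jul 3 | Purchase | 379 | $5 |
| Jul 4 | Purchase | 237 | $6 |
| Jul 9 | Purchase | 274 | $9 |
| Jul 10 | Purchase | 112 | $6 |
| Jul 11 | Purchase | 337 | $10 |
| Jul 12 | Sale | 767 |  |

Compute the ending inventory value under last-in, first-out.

Ending inventory = $3,053

Jul 12, 767 sold [LIFO — newest first]: 337 @ $10 + 112 @ $6 + 274 @ $9 + 44 @ $6 = $6,772
Ending inventory: 379 @ $5 + 193 @ $6 = $3,053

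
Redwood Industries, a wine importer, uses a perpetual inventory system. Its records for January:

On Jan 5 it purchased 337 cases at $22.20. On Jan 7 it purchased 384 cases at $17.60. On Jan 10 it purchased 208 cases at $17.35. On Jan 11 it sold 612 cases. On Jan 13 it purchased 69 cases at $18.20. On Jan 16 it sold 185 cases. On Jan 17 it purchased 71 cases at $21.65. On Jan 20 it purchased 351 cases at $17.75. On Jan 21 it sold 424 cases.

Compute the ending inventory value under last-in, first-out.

Jan 11, 612 sold [LIFO — newest first]: 208 @ $17.35 + 384 @ $17.60 + 20 @ $22.20 = $10,811.20
Jan 16, 185 sold [LIFO — newest first]: 69 @ $18.20 + 116 @ $22.20 = $3,831.00
Jan 21, 424 sold [LIFO — newest first]: 351 @ $17.75 + 71 @ $21.65 + 2 @ $22.20 = $7,811.80
Total COGS = $10,811.20 + $3,831.00 + $7,811.80 = $22,454.00
Ending inventory: 199 @ $22.20 = $4,417.80

Ending inventory = $4,417.80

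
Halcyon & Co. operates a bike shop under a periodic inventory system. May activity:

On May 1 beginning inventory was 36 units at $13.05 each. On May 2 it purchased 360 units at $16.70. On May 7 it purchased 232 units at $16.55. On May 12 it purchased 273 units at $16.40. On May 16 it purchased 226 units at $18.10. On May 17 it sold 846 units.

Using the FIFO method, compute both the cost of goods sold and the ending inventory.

COGS = $13,896.60; ending inventory = $4,992.60

May 17, 846 sold [FIFO — oldest first]: 36 @ $13.05 + 360 @ $16.70 + 232 @ $16.55 + 218 @ $16.40 = $13,896.60
Ending inventory: 55 @ $16.40 + 226 @ $18.10 = $4,992.60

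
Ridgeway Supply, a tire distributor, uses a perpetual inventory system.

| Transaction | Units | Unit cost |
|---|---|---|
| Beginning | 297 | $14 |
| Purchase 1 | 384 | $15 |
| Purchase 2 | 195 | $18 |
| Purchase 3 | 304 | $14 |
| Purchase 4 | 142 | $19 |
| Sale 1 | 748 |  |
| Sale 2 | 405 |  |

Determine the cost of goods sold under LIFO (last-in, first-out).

Sale 1 (748) [LIFO — newest first]: 142 @ $19 + 304 @ $14 + 195 @ $18 + 107 @ $15 = $12,069
Sale 2 (405) [LIFO — newest first]: 277 @ $15 + 128 @ $14 = $5,947
Total COGS = $12,069 + $5,947 = $18,016
Ending inventory: 169 @ $14 = $2,366
Check: goods available $20,382 = COGS $18,016 + ending $2,366

COGS = $18,016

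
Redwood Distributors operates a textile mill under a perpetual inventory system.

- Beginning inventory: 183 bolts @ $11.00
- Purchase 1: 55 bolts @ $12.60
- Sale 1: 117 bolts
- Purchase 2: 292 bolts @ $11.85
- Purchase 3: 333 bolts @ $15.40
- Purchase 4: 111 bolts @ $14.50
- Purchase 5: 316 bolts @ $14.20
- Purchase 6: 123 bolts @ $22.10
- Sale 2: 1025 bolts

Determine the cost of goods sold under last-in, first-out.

COGS = $17,000.90

Sale 1 (117) [LIFO — newest first]: 55 @ $12.60 + 62 @ $11.00 = $1,375.00
Sale 2 (1025) [LIFO — newest first]: 123 @ $22.10 + 316 @ $14.20 + 111 @ $14.50 + 333 @ $15.40 + 142 @ $11.85 = $15,625.90
Total COGS = $1,375.00 + $15,625.90 = $17,000.90
Ending inventory: 121 @ $11.00 + 150 @ $11.85 = $3,108.50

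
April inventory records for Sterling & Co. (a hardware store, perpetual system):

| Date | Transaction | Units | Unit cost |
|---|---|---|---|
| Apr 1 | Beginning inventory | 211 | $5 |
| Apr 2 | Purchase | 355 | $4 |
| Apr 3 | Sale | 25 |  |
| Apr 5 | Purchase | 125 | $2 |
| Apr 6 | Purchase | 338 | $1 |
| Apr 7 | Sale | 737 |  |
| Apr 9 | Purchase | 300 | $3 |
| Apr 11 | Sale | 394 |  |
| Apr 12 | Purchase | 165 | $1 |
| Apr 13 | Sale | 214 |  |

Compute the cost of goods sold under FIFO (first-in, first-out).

Apr 3, 25 sold [FIFO — oldest first]: 25 @ $5 = $125
Apr 7, 737 sold [FIFO — oldest first]: 186 @ $5 + 355 @ $4 + 125 @ $2 + 71 @ $1 = $2,671
Apr 11, 394 sold [FIFO — oldest first]: 267 @ $1 + 127 @ $3 = $648
Apr 13, 214 sold [FIFO — oldest first]: 173 @ $3 + 41 @ $1 = $560
Total COGS = $125 + $2,671 + $648 + $560 = $4,004
Ending inventory: 124 @ $1 = $124
Check: goods available $4,128 = COGS $4,004 + ending $124

COGS = $4,004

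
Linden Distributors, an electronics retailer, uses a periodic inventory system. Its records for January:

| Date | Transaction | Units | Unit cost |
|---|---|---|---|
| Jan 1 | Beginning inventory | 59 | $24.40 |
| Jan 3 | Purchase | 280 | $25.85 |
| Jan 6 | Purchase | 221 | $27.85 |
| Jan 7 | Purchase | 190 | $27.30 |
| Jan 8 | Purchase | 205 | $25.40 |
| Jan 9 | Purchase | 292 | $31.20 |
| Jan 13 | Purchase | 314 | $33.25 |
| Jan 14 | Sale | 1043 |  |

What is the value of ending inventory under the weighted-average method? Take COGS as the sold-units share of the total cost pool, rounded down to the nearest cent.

Ending inventory = $14,858.86

Jan 14, sell 1043: 1043/1561 × $44,777.35 → $29,918.49
Ending inventory (cost pool remaining) = $14,858.86
Check: goods available $44,777.35 = COGS $29,918.49 + ending $14,858.86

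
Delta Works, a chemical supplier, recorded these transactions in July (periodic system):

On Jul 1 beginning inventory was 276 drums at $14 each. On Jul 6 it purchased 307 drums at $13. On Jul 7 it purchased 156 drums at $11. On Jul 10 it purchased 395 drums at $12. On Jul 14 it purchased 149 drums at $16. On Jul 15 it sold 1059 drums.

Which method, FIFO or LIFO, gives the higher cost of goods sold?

FIFO COGS: 276 @ $14 + 307 @ $13 + 156 @ $11 + 320 @ $12 = $13,411
LIFO COGS: 149 @ $16 + 395 @ $12 + 156 @ $11 + 307 @ $13 + 52 @ $14 = $13,559

LIFO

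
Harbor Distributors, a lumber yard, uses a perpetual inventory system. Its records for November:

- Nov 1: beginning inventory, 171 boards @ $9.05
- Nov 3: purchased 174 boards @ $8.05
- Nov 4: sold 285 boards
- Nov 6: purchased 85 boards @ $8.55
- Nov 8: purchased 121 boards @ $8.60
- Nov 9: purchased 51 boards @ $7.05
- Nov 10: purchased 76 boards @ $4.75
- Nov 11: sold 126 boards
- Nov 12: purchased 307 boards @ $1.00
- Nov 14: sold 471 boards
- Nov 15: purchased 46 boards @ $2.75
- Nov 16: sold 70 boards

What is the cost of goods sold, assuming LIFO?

COGS = $5,164.20

Nov 4, 285 sold [LIFO — newest first]: 174 @ $8.05 + 111 @ $9.05 = $2,405.25
Nov 11, 126 sold [LIFO — newest first]: 76 @ $4.75 + 50 @ $7.05 = $713.50
Nov 14, 471 sold [LIFO — newest first]: 307 @ $1.00 + 1 @ $7.05 + 121 @ $8.60 + 42 @ $8.55 = $1,713.75
Nov 16, 70 sold [LIFO — newest first]: 46 @ $2.75 + 24 @ $8.55 = $331.70
Total COGS = $2,405.25 + $713.50 + $1,713.75 + $331.70 = $5,164.20
Ending inventory: 60 @ $9.05 + 19 @ $8.55 = $705.45
Check: goods available $5,869.65 = COGS $5,164.20 + ending $705.45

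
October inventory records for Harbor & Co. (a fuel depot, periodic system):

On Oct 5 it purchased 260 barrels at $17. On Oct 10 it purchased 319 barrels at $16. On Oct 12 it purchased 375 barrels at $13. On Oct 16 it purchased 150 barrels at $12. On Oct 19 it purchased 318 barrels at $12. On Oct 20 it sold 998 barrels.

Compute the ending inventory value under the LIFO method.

Oct 20, 998 sold [LIFO — newest first]: 318 @ $12 + 150 @ $12 + 375 @ $13 + 155 @ $16 = $12,971
Ending inventory: 260 @ $17 + 164 @ $16 = $7,044
Check: goods available $20,015 = COGS $12,971 + ending $7,044

Ending inventory = $7,044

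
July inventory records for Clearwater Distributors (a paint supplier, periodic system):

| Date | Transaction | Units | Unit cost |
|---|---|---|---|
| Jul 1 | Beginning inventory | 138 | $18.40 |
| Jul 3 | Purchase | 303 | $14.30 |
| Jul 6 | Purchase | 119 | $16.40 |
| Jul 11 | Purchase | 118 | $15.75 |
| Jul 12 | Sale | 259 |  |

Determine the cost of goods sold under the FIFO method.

Jul 12, 259 sold [FIFO — oldest first]: 138 @ $18.40 + 121 @ $14.30 = $4,269.50
Ending inventory: 182 @ $14.30 + 119 @ $16.40 + 118 @ $15.75 = $6,412.70

COGS = $4,269.50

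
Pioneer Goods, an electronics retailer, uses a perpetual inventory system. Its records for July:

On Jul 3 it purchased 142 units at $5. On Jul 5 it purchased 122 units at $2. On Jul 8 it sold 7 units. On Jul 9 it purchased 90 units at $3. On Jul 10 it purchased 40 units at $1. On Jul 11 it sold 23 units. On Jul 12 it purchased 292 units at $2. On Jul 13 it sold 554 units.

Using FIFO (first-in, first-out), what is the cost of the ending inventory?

Jul 8, 7 sold [FIFO — oldest first]: 7 @ $5 = $35
Jul 11, 23 sold [FIFO — oldest first]: 23 @ $5 = $115
Jul 13, 554 sold [FIFO — oldest first]: 112 @ $5 + 122 @ $2 + 90 @ $3 + 40 @ $1 + 190 @ $2 = $1,494
Total COGS = $35 + $115 + $1,494 = $1,644
Ending inventory: 102 @ $2 = $204
Check: goods available $1,848 = COGS $1,644 + ending $204

Ending inventory = $204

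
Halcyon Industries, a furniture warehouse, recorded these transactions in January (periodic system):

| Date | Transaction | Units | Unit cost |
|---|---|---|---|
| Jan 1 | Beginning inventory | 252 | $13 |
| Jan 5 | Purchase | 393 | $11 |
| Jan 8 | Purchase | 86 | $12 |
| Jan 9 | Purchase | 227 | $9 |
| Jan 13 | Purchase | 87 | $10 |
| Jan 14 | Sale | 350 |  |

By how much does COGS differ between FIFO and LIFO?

$1,009

FIFO COGS: 252 @ $13 + 98 @ $11 = $4,354
LIFO COGS: 87 @ $10 + 227 @ $9 + 36 @ $12 = $3,345
Difference = |$4,354 − $3,345| = $1,009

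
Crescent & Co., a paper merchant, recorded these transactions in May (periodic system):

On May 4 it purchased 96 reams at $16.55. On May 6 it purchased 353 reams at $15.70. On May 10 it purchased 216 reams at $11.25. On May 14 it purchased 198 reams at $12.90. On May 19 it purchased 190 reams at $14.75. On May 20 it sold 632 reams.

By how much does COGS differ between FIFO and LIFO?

$963.35

FIFO COGS: 96 @ $16.55 + 353 @ $15.70 + 183 @ $11.25 = $9,189.65
LIFO COGS: 190 @ $14.75 + 198 @ $12.90 + 216 @ $11.25 + 28 @ $15.70 = $8,226.30
Difference = |$9,189.65 − $8,226.30| = $963.35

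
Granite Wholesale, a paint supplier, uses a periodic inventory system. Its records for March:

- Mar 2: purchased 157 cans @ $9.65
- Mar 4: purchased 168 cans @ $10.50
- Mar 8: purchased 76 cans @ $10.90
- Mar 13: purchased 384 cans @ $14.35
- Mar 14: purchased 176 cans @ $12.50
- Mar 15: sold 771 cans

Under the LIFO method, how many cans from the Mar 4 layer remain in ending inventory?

33

Mar 15, 771 sold [LIFO — newest first]: 176 @ $12.50 + 384 @ $14.35 + 76 @ $10.90 + 135 @ $10.50 = $9,956.30
Ending inventory: 157 @ $9.65 + 33 @ $10.50 = $1,861.55
Check: goods available $11,817.85 = COGS $9,956.30 + ending $1,861.55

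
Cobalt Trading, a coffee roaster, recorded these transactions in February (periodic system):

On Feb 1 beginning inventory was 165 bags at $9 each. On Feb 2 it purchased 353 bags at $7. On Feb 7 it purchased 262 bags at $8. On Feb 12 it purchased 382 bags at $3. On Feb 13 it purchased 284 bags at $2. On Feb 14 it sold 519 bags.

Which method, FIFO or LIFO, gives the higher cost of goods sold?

FIFO

FIFO COGS: 165 @ $9 + 353 @ $7 + 1 @ $8 = $3,964
LIFO COGS: 284 @ $2 + 235 @ $3 = $1,273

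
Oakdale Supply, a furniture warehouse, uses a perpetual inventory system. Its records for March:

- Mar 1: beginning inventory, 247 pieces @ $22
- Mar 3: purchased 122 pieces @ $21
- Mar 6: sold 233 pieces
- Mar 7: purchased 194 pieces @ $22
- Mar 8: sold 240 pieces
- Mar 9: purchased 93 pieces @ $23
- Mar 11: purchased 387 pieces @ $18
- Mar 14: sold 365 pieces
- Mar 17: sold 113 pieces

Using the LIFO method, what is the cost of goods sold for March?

COGS = $19,343

Mar 6, 233 sold [LIFO — newest first]: 122 @ $21 + 111 @ $22 = $5,004
Mar 8, 240 sold [LIFO — newest first]: 194 @ $22 + 46 @ $22 = $5,280
Mar 14, 365 sold [LIFO — newest first]: 365 @ $18 = $6,570
Mar 17, 113 sold [LIFO — newest first]: 22 @ $18 + 91 @ $23 = $2,489
Total COGS = $5,004 + $5,280 + $6,570 + $2,489 = $19,343
Ending inventory: 90 @ $22 + 2 @ $23 = $2,026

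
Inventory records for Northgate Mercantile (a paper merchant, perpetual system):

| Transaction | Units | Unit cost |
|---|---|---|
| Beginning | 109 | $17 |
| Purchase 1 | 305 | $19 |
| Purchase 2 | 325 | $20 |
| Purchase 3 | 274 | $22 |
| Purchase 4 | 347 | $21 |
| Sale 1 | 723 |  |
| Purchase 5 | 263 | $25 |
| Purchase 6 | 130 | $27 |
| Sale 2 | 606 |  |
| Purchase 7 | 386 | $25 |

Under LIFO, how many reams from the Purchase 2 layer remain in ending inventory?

Sale 1 (723) [LIFO — newest first]: 347 @ $21 + 274 @ $22 + 102 @ $20 = $15,355
Sale 2 (606) [LIFO — newest first]: 130 @ $27 + 263 @ $25 + 213 @ $20 = $14,345
Total COGS = $15,355 + $14,345 = $29,700
Ending inventory: 109 @ $17 + 305 @ $19 + 10 @ $20 + 386 @ $25 = $17,498

10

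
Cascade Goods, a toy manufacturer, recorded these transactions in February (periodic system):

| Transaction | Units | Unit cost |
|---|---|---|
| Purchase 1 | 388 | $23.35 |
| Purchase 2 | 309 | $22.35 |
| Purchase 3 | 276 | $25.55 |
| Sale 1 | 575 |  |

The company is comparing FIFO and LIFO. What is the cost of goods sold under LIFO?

COGS = $13,734.45

FIFO COGS: 388 @ $23.35 + 187 @ $22.35 = $13,239.25
LIFO COGS: 276 @ $25.55 + 299 @ $22.35 = $13,734.45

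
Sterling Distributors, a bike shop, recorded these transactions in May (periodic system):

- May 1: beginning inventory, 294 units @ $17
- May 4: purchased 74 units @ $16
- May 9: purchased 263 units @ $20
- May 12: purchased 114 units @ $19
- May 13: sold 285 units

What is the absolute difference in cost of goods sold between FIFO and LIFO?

$741

FIFO COGS: 285 @ $17 = $4,845
LIFO COGS: 114 @ $19 + 171 @ $20 = $5,586
Difference = |$4,845 − $5,586| = $741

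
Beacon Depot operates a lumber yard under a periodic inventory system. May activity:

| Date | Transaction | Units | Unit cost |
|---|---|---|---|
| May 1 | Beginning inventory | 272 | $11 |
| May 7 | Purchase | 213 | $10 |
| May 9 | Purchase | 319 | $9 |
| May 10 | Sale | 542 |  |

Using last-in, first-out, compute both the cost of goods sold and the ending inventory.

COGS = $5,111; ending inventory = $2,882

May 10, 542 sold [LIFO — newest first]: 319 @ $9 + 213 @ $10 + 10 @ $11 = $5,111
Ending inventory: 262 @ $11 = $2,882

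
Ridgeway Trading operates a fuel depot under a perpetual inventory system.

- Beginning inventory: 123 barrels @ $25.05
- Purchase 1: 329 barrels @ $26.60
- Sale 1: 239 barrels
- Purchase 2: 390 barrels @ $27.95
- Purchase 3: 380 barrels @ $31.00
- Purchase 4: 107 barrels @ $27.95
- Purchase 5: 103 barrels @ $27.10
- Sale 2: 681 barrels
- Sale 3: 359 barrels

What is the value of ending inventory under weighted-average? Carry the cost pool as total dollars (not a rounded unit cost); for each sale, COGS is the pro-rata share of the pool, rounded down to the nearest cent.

After Beginning: 123 on hand, pool $3,081.15 (≈ $25.0500 each)
After Purchase 1: 452 on hand, pool $11,832.55 (≈ $26.1782 each)
Sale 1, sell 239: 239/452 × $11,832.55 → $6,256.59
After Purchase 2: 603 on hand, pool $16,476.46 (≈ $27.3241 each)
After Purchase 3: 983 on hand, pool $28,256.46 (≈ $28.7451 each)
After Purchase 4: 1090 on hand, pool $31,247.11 (≈ $28.6671 each)
After Purchase 5: 1193 on hand, pool $34,038.41 (≈ $28.5318 each)
Sale 2, sell 681: 681/1193 × $34,038.41 → $19,430.14
Sale 3, sell 359: 359/512 × $14,608.27 → $10,242.90
Total COGS = $6,256.59 + $19,430.14 + $10,242.90 = $35,929.63
Ending inventory (cost pool remaining) = $4,365.37

Ending inventory = $4,365.37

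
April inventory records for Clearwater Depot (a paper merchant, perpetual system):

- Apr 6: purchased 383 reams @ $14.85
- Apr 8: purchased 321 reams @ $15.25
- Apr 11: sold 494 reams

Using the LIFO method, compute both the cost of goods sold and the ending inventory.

COGS = $7,464.30; ending inventory = $3,118.50

Apr 11, 494 sold [LIFO — newest first]: 321 @ $15.25 + 173 @ $14.85 = $7,464.30
Ending inventory: 210 @ $14.85 = $3,118.50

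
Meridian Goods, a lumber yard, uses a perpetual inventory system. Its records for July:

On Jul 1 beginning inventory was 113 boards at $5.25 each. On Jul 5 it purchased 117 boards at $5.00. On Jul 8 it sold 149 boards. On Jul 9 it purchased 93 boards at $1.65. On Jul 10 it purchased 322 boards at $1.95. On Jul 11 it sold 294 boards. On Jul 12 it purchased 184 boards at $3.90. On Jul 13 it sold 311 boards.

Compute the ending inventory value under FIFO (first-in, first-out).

Jul 8, 149 sold [FIFO — oldest first]: 113 @ $5.25 + 36 @ $5.00 = $773.25
Jul 11, 294 sold [FIFO — oldest first]: 81 @ $5.00 + 93 @ $1.65 + 120 @ $1.95 = $792.45
Jul 13, 311 sold [FIFO — oldest first]: 202 @ $1.95 + 109 @ $3.90 = $819.00
Total COGS = $773.25 + $792.45 + $819.00 = $2,384.70
Ending inventory: 75 @ $3.90 = $292.50

Ending inventory = $292.50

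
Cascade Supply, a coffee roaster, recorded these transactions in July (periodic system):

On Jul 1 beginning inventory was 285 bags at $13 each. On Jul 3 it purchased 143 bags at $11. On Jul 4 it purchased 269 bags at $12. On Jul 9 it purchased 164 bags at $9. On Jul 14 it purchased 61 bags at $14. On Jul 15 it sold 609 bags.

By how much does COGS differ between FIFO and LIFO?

$627

FIFO COGS: 285 @ $13 + 143 @ $11 + 181 @ $12 = $7,450
LIFO COGS: 61 @ $14 + 164 @ $9 + 269 @ $12 + 115 @ $11 = $6,823
Difference = |$7,450 − $6,823| = $627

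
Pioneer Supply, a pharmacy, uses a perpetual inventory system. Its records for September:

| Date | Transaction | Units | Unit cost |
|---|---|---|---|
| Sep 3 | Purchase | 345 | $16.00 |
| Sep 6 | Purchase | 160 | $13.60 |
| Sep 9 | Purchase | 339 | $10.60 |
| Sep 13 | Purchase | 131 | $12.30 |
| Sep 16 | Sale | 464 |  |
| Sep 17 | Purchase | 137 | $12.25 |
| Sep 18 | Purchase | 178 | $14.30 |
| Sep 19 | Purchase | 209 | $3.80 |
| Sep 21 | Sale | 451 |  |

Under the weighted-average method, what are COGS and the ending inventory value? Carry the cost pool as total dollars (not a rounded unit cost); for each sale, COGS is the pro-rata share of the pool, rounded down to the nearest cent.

After Sep 3: 345 on hand, pool $5,520.00 (≈ $16.0000 each)
After Sep 6: 505 on hand, pool $7,696.00 (≈ $15.2396 each)
After Sep 9: 844 on hand, pool $11,289.40 (≈ $13.3761 each)
After Sep 13: 975 on hand, pool $12,900.70 (≈ $13.2315 each)
Sep 16, sell 464: 464/975 × $12,900.70 → $6,139.41
After Sep 17: 648 on hand, pool $8,439.54 (≈ $13.0240 each)
After Sep 18: 826 on hand, pool $10,984.94 (≈ $13.2990 each)
After Sep 19: 1035 on hand, pool $11,779.14 (≈ $11.3808 each)
Sep 21, sell 451: 451/1035 × $11,779.14 → $5,132.74
Total COGS = $6,139.41 + $5,132.74 = $11,272.15
Ending inventory (cost pool remaining) = $6,646.40
Check: goods available $17,918.55 = COGS $11,272.15 + ending $6,646.40

COGS = $11,272.15; ending inventory = $6,646.40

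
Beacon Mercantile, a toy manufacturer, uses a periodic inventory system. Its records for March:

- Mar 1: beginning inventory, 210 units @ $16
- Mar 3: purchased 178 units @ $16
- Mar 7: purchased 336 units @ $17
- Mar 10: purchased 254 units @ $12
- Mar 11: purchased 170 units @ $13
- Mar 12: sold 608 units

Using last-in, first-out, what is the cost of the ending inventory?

Ending inventory = $8,792

Mar 12, 608 sold [LIFO — newest first]: 170 @ $13 + 254 @ $12 + 184 @ $17 = $8,386
Ending inventory: 210 @ $16 + 178 @ $16 + 152 @ $17 = $8,792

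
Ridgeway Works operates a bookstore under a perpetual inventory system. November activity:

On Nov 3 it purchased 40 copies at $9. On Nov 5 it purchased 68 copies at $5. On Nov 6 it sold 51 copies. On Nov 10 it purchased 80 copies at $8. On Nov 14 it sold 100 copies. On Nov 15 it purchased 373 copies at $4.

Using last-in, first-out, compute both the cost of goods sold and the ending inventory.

COGS = $1,007; ending inventory = $1,825

Nov 6, 51 sold [LIFO — newest first]: 51 @ $5 = $255
Nov 14, 100 sold [LIFO — newest first]: 80 @ $8 + 17 @ $5 + 3 @ $9 = $752
Total COGS = $255 + $752 = $1,007
Ending inventory: 37 @ $9 + 373 @ $4 = $1,825
Check: goods available $2,832 = COGS $1,007 + ending $1,825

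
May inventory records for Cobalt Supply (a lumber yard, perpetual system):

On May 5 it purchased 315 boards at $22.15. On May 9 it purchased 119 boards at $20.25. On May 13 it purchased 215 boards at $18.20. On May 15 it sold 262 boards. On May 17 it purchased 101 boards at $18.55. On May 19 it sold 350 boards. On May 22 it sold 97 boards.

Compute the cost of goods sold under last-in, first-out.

May 15, 262 sold [LIFO — newest first]: 215 @ $18.20 + 47 @ $20.25 = $4,864.75
May 19, 350 sold [LIFO — newest first]: 101 @ $18.55 + 72 @ $20.25 + 177 @ $22.15 = $7,252.10
May 22, 97 sold [LIFO — newest first]: 97 @ $22.15 = $2,148.55
Total COGS = $4,864.75 + $7,252.10 + $2,148.55 = $14,265.40
Ending inventory: 41 @ $22.15 = $908.15

COGS = $14,265.40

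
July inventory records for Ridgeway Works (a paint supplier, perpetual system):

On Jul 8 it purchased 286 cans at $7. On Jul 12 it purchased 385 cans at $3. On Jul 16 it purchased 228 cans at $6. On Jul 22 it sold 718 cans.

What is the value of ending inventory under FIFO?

Ending inventory = $1,086

Jul 22, 718 sold [FIFO — oldest first]: 286 @ $7 + 385 @ $3 + 47 @ $6 = $3,439
Ending inventory: 181 @ $6 = $1,086
Check: goods available $4,525 = COGS $3,439 + ending $1,086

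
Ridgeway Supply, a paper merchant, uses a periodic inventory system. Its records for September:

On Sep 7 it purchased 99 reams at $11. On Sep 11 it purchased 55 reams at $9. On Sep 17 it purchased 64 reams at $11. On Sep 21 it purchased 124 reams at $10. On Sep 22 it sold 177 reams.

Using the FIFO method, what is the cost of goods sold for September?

COGS = $1,837

Sep 22, 177 sold [FIFO — oldest first]: 99 @ $11 + 55 @ $9 + 23 @ $11 = $1,837
Ending inventory: 41 @ $11 + 124 @ $10 = $1,691
Check: goods available $3,528 = COGS $1,837 + ending $1,691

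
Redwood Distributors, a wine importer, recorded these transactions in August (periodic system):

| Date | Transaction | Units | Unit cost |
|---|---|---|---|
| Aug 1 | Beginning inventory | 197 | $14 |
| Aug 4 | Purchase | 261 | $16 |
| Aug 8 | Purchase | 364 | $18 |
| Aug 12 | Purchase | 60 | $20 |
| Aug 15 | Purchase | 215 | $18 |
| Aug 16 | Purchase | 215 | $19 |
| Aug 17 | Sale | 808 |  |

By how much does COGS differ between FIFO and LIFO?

FIFO COGS: 197 @ $14 + 261 @ $16 + 350 @ $18 = $13,234
LIFO COGS: 215 @ $19 + 215 @ $18 + 60 @ $20 + 318 @ $18 = $14,879
Difference = |$13,234 − $14,879| = $1,645

$1,645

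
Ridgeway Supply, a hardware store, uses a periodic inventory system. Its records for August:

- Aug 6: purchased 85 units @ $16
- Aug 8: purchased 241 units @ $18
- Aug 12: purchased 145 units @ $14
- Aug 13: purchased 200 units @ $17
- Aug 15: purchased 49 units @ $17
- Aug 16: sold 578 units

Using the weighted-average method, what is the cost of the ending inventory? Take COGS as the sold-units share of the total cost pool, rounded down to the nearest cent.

Aug 16, sell 578: 578/720 × $11,961.00 → $9,602.02
Ending inventory (cost pool remaining) = $2,358.98

Ending inventory = $2,358.98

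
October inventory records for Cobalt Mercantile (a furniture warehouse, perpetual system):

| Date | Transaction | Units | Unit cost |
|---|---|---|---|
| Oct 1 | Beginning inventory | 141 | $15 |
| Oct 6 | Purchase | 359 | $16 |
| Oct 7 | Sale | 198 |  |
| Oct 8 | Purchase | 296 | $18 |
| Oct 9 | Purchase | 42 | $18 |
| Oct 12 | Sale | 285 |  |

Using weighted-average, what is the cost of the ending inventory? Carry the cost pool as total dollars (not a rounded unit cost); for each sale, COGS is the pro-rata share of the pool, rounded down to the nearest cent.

After Oct 1: 141 on hand, pool $2,115.00 (≈ $15.0000 each)
After Oct 6: 500 on hand, pool $7,859.00 (≈ $15.7180 each)
Oct 7, sell 198: 198/500 × $7,859.00 → $3,112.16
After Oct 8: 598 on hand, pool $10,074.84 (≈ $16.8476 each)
After Oct 9: 640 on hand, pool $10,830.84 (≈ $16.9232 each)
Oct 12, sell 285: 285/640 × $10,830.84 → $4,823.10
Total COGS = $3,112.16 + $4,823.10 = $7,935.26
Ending inventory (cost pool remaining) = $6,007.74

Ending inventory = $6,007.74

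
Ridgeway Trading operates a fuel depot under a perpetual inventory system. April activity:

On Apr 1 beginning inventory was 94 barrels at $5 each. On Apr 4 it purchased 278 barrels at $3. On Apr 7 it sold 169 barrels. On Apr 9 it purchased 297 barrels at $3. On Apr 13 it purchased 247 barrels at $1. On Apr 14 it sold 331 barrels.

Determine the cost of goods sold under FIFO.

COGS = $1,688

Apr 7, 169 sold [FIFO — oldest first]: 94 @ $5 + 75 @ $3 = $695
Apr 14, 331 sold [FIFO — oldest first]: 203 @ $3 + 128 @ $3 = $993
Total COGS = $695 + $993 = $1,688
Ending inventory: 169 @ $3 + 247 @ $1 = $754
Check: goods available $2,442 = COGS $1,688 + ending $754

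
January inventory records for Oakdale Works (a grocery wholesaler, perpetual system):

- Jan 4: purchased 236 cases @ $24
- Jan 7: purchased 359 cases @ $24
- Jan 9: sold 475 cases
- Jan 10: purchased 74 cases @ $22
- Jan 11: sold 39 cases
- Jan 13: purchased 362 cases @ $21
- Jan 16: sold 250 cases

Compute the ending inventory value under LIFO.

Jan 9, 475 sold [LIFO — newest first]: 359 @ $24 + 116 @ $24 = $11,400
Jan 11, 39 sold [LIFO — newest first]: 39 @ $22 = $858
Jan 16, 250 sold [LIFO — newest first]: 250 @ $21 = $5,250
Total COGS = $11,400 + $858 + $5,250 = $17,508
Ending inventory: 120 @ $24 + 35 @ $22 + 112 @ $21 = $6,002

Ending inventory = $6,002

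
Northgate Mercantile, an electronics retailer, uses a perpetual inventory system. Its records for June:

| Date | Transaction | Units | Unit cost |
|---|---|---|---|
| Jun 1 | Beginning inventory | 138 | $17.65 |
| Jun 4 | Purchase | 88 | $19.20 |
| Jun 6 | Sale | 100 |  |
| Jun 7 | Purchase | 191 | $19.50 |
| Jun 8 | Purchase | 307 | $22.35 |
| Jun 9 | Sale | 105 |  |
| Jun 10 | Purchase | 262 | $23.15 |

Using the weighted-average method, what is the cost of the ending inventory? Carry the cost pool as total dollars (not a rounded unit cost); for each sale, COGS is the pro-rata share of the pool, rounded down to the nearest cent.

Ending inventory = $16,782.90

After Jun 1: 138 on hand, pool $2,435.70 (≈ $17.6500 each)
After Jun 4: 226 on hand, pool $4,125.30 (≈ $18.2535 each)
Jun 6, sell 100: 100/226 × $4,125.30 → $1,825.35
After Jun 7: 317 on hand, pool $6,024.45 (≈ $19.0046 each)
After Jun 8: 624 on hand, pool $12,885.90 (≈ $20.6505 each)
Jun 9, sell 105: 105/624 × $12,885.90 → $2,168.30
After Jun 10: 781 on hand, pool $16,782.90 (≈ $21.4890 each)
Total COGS = $1,825.35 + $2,168.30 = $3,993.65
Ending inventory (cost pool remaining) = $16,782.90
Check: goods available $20,776.55 = COGS $3,993.65 + ending $16,782.90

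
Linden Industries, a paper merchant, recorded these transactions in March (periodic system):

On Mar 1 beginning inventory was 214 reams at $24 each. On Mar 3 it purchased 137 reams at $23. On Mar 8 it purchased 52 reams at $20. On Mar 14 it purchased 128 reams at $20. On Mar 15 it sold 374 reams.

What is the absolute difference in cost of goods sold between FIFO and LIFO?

$628

FIFO COGS: 214 @ $24 + 137 @ $23 + 23 @ $20 = $8,747
LIFO COGS: 128 @ $20 + 52 @ $20 + 137 @ $23 + 57 @ $24 = $8,119
Difference = |$8,747 − $8,119| = $628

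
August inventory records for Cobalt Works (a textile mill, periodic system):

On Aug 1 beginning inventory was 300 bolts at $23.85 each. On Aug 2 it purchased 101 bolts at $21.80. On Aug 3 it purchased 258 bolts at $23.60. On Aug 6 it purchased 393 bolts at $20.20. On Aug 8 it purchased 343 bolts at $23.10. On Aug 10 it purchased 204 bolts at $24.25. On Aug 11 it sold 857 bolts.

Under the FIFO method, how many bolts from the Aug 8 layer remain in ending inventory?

Aug 11, 857 sold [FIFO — oldest first]: 300 @ $23.85 + 101 @ $21.80 + 258 @ $23.60 + 198 @ $20.20 = $19,445.20
Ending inventory: 195 @ $20.20 + 343 @ $23.10 + 204 @ $24.25 = $16,809.30
Check: goods available $36,254.50 = COGS $19,445.20 + ending $16,809.30

343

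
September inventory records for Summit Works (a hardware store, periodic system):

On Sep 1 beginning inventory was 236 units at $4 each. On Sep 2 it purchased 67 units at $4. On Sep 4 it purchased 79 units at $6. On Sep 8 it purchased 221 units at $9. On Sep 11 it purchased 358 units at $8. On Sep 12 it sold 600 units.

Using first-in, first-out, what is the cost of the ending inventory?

Sep 12, 600 sold [FIFO — oldest first]: 236 @ $4 + 67 @ $4 + 79 @ $6 + 218 @ $9 = $3,648
Ending inventory: 3 @ $9 + 358 @ $8 = $2,891
Check: goods available $6,539 = COGS $3,648 + ending $2,891

Ending inventory = $2,891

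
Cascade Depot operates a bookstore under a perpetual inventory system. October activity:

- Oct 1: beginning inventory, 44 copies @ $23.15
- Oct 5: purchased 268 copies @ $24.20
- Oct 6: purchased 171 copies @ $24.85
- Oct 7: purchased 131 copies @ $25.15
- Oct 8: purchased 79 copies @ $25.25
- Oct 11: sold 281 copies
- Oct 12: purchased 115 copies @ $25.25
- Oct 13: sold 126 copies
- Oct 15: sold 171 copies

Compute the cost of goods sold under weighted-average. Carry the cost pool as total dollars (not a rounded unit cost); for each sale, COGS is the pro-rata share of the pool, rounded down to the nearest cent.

COGS = $14,257.33

After Oct 1: 44 on hand, pool $1,018.60 (≈ $23.1500 each)
After Oct 5: 312 on hand, pool $7,504.20 (≈ $24.0519 each)
After Oct 6: 483 on hand, pool $11,753.55 (≈ $24.3345 each)
After Oct 7: 614 on hand, pool $15,048.20 (≈ $24.5085 each)
After Oct 8: 693 on hand, pool $17,042.95 (≈ $24.5930 each)
Oct 11, sell 281: 281/693 × $17,042.95 → $6,910.63
After Oct 12: 527 on hand, pool $13,036.07 (≈ $24.7364 each)
Oct 13, sell 126: 126/527 × $13,036.07 → $3,116.78
Oct 15, sell 171: 171/401 × $9,919.29 → $4,229.92
Total COGS = $6,910.63 + $3,116.78 + $4,229.92 = $14,257.33
Ending inventory (cost pool remaining) = $5,689.37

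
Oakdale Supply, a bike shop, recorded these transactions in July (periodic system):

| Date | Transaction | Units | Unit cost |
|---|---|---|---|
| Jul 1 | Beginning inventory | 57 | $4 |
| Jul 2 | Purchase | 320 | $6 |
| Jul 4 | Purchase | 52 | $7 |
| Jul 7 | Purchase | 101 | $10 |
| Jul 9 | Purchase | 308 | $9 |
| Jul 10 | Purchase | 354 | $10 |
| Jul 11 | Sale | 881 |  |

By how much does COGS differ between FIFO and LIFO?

FIFO COGS: 57 @ $4 + 320 @ $6 + 52 @ $7 + 101 @ $10 + 308 @ $9 + 43 @ $10 = $6,724
LIFO COGS: 354 @ $10 + 308 @ $9 + 101 @ $10 + 52 @ $7 + 66 @ $6 = $8,082
Difference = |$6,724 − $8,082| = $1,358

$1,358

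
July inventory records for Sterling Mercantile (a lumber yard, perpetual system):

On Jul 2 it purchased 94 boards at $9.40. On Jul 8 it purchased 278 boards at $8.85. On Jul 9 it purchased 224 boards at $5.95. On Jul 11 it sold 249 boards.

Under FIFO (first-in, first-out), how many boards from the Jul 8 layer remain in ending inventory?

Jul 11, 249 sold [FIFO — oldest first]: 94 @ $9.40 + 155 @ $8.85 = $2,255.35
Ending inventory: 123 @ $8.85 + 224 @ $5.95 = $2,421.35
Check: goods available $4,676.70 = COGS $2,255.35 + ending $2,421.35

123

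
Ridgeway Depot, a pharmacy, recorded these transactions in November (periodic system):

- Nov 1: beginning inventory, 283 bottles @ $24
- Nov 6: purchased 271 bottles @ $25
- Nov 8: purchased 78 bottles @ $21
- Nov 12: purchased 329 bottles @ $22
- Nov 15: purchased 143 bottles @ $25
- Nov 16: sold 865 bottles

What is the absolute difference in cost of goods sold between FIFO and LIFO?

$49

FIFO COGS: 283 @ $24 + 271 @ $25 + 78 @ $21 + 233 @ $22 = $20,331
LIFO COGS: 143 @ $25 + 329 @ $22 + 78 @ $21 + 271 @ $25 + 44 @ $24 = $20,282
Difference = |$20,331 − $20,282| = $49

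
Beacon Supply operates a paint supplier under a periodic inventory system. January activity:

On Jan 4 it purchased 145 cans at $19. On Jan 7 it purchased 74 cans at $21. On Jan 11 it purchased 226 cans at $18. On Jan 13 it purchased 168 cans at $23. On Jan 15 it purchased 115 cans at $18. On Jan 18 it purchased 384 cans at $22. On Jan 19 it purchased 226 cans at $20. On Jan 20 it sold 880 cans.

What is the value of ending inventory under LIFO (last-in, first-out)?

Ending inventory = $8,676

Jan 20, 880 sold [LIFO — newest first]: 226 @ $20 + 384 @ $22 + 115 @ $18 + 155 @ $23 = $18,603
Ending inventory: 145 @ $19 + 74 @ $21 + 226 @ $18 + 13 @ $23 = $8,676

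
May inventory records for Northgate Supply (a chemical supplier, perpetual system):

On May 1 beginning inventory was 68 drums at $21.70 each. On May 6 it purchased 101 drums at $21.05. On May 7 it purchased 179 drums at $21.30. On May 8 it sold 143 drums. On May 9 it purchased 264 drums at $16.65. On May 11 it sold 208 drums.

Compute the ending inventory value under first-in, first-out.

May 8, 143 sold [FIFO — oldest first]: 68 @ $21.70 + 75 @ $21.05 = $3,054.35
May 11, 208 sold [FIFO — oldest first]: 26 @ $21.05 + 179 @ $21.30 + 3 @ $16.65 = $4,409.95
Total COGS = $3,054.35 + $4,409.95 = $7,464.30
Ending inventory: 261 @ $16.65 = $4,345.65

Ending inventory = $4,345.65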